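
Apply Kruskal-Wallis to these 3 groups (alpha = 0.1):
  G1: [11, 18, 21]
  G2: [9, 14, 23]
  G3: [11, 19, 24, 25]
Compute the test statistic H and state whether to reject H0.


Step 1: Combine all N = 10 observations and assign midranks.
sorted (value, group, rank): (9,G2,1), (11,G1,2.5), (11,G3,2.5), (14,G2,4), (18,G1,5), (19,G3,6), (21,G1,7), (23,G2,8), (24,G3,9), (25,G3,10)
Step 2: Sum ranks within each group.
R_1 = 14.5 (n_1 = 3)
R_2 = 13 (n_2 = 3)
R_3 = 27.5 (n_3 = 4)
Step 3: H = 12/(N(N+1)) * sum(R_i^2/n_i) - 3(N+1)
     = 12/(10*11) * (14.5^2/3 + 13^2/3 + 27.5^2/4) - 3*11
     = 0.109091 * 315.479 - 33
     = 1.415909.
Step 4: Ties present; correction factor C = 1 - 6/(10^3 - 10) = 0.993939. Corrected H = 1.415909 / 0.993939 = 1.424543.
Step 5: Under H0, H ~ chi^2(2); p-value = 0.490529.
Step 6: alpha = 0.1. fail to reject H0.

H = 1.4245, df = 2, p = 0.490529, fail to reject H0.


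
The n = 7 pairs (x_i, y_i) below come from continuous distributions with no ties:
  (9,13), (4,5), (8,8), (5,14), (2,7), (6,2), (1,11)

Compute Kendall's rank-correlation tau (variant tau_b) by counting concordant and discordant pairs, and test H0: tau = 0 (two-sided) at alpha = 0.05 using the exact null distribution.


Step 1: Enumerate the 21 unordered pairs (i,j) with i<j and classify each by sign(x_j-x_i) * sign(y_j-y_i).
  (1,2):dx=-5,dy=-8->C; (1,3):dx=-1,dy=-5->C; (1,4):dx=-4,dy=+1->D; (1,5):dx=-7,dy=-6->C
  (1,6):dx=-3,dy=-11->C; (1,7):dx=-8,dy=-2->C; (2,3):dx=+4,dy=+3->C; (2,4):dx=+1,dy=+9->C
  (2,5):dx=-2,dy=+2->D; (2,6):dx=+2,dy=-3->D; (2,7):dx=-3,dy=+6->D; (3,4):dx=-3,dy=+6->D
  (3,5):dx=-6,dy=-1->C; (3,6):dx=-2,dy=-6->C; (3,7):dx=-7,dy=+3->D; (4,5):dx=-3,dy=-7->C
  (4,6):dx=+1,dy=-12->D; (4,7):dx=-4,dy=-3->C; (5,6):dx=+4,dy=-5->D; (5,7):dx=-1,dy=+4->D
  (6,7):dx=-5,dy=+9->D
Step 2: C = 11, D = 10, total pairs = 21.
Step 3: tau = (C - D)/(n(n-1)/2) = (11 - 10)/21 = 0.047619.
Step 4: Exact two-sided p-value (enumerate n! = 5040 permutations of y under H0): p = 1.000000.
Step 5: alpha = 0.05. fail to reject H0.

tau_b = 0.0476 (C=11, D=10), p = 1.000000, fail to reject H0.


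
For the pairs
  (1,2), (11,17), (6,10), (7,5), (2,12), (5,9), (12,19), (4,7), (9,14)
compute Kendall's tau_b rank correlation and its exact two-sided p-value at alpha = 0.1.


Step 1: Enumerate the 36 unordered pairs (i,j) with i<j and classify each by sign(x_j-x_i) * sign(y_j-y_i).
  (1,2):dx=+10,dy=+15->C; (1,3):dx=+5,dy=+8->C; (1,4):dx=+6,dy=+3->C; (1,5):dx=+1,dy=+10->C
  (1,6):dx=+4,dy=+7->C; (1,7):dx=+11,dy=+17->C; (1,8):dx=+3,dy=+5->C; (1,9):dx=+8,dy=+12->C
  (2,3):dx=-5,dy=-7->C; (2,4):dx=-4,dy=-12->C; (2,5):dx=-9,dy=-5->C; (2,6):dx=-6,dy=-8->C
  (2,7):dx=+1,dy=+2->C; (2,8):dx=-7,dy=-10->C; (2,9):dx=-2,dy=-3->C; (3,4):dx=+1,dy=-5->D
  (3,5):dx=-4,dy=+2->D; (3,6):dx=-1,dy=-1->C; (3,7):dx=+6,dy=+9->C; (3,8):dx=-2,dy=-3->C
  (3,9):dx=+3,dy=+4->C; (4,5):dx=-5,dy=+7->D; (4,6):dx=-2,dy=+4->D; (4,7):dx=+5,dy=+14->C
  (4,8):dx=-3,dy=+2->D; (4,9):dx=+2,dy=+9->C; (5,6):dx=+3,dy=-3->D; (5,7):dx=+10,dy=+7->C
  (5,8):dx=+2,dy=-5->D; (5,9):dx=+7,dy=+2->C; (6,7):dx=+7,dy=+10->C; (6,8):dx=-1,dy=-2->C
  (6,9):dx=+4,dy=+5->C; (7,8):dx=-8,dy=-12->C; (7,9):dx=-3,dy=-5->C; (8,9):dx=+5,dy=+7->C
Step 2: C = 29, D = 7, total pairs = 36.
Step 3: tau = (C - D)/(n(n-1)/2) = (29 - 7)/36 = 0.611111.
Step 4: Exact two-sided p-value (enumerate n! = 362880 permutations of y under H0): p = 0.024741.
Step 5: alpha = 0.1. reject H0.

tau_b = 0.6111 (C=29, D=7), p = 0.024741, reject H0.


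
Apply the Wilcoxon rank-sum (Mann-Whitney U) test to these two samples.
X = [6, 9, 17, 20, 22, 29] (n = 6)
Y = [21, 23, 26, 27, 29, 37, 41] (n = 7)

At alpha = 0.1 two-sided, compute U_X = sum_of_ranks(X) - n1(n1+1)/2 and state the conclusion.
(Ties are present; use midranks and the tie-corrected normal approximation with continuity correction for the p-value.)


Step 1: Combine and sort all 13 observations; assign midranks.
sorted (value, group): (6,X), (9,X), (17,X), (20,X), (21,Y), (22,X), (23,Y), (26,Y), (27,Y), (29,X), (29,Y), (37,Y), (41,Y)
ranks: 6->1, 9->2, 17->3, 20->4, 21->5, 22->6, 23->7, 26->8, 27->9, 29->10.5, 29->10.5, 37->12, 41->13
Step 2: Rank sum for X: R1 = 1 + 2 + 3 + 4 + 6 + 10.5 = 26.5.
Step 3: U_X = R1 - n1(n1+1)/2 = 26.5 - 6*7/2 = 26.5 - 21 = 5.5.
       U_Y = n1*n2 - U_X = 42 - 5.5 = 36.5.
Step 4: Ties are present, so use the tie-corrected normal approximation (with continuity correction) for the p-value.
Step 5: p-value = 0.031888; compare to alpha = 0.1. reject H0.

U_X = 5.5, p = 0.031888, reject H0 at alpha = 0.1.


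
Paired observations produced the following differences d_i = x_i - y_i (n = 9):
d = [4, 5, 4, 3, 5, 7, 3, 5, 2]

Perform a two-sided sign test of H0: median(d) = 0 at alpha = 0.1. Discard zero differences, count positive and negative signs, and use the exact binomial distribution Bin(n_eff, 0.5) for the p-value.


Step 1: Discard zero differences. Original n = 9; n_eff = number of nonzero differences = 9.
Nonzero differences (with sign): +4, +5, +4, +3, +5, +7, +3, +5, +2
Step 2: Count signs: positive = 9, negative = 0.
Step 3: Under H0: P(positive) = 0.5, so the number of positives S ~ Bin(9, 0.5).
Step 4: Two-sided exact p-value = sum of Bin(9,0.5) probabilities at or below the observed probability = 0.003906.
Step 5: alpha = 0.1. reject H0.

n_eff = 9, pos = 9, neg = 0, p = 0.003906, reject H0.


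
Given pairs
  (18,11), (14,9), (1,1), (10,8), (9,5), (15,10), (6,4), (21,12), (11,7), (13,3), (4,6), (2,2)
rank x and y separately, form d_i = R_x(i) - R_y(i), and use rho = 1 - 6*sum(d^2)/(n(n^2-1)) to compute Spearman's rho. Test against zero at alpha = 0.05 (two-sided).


Step 1: Rank x and y separately (midranks; no ties here).
rank(x): 18->11, 14->9, 1->1, 10->6, 9->5, 15->10, 6->4, 21->12, 11->7, 13->8, 4->3, 2->2
rank(y): 11->11, 9->9, 1->1, 8->8, 5->5, 10->10, 4->4, 12->12, 7->7, 3->3, 6->6, 2->2
Step 2: d_i = R_x(i) - R_y(i); compute d_i^2.
  (11-11)^2=0, (9-9)^2=0, (1-1)^2=0, (6-8)^2=4, (5-5)^2=0, (10-10)^2=0, (4-4)^2=0, (12-12)^2=0, (7-7)^2=0, (8-3)^2=25, (3-6)^2=9, (2-2)^2=0
sum(d^2) = 38.
Step 3: rho = 1 - 6*38 / (12*(12^2 - 1)) = 1 - 228/1716 = 0.867133.
Step 4: Under H0, t = rho * sqrt((n-2)/(1-rho^2)) = 5.5054 ~ t(10).
Step 5: Two-sided p-value from the t-distribution with 10 df = 0.000260.
Step 6: alpha = 0.05. reject H0.

rho = 0.8671, p = 0.000260, reject H0 at alpha = 0.05.


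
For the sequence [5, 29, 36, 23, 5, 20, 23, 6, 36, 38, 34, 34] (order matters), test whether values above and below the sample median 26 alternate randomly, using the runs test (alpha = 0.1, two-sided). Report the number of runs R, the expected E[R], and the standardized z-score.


Step 1: Compute median = 26; label A = above, B = below.
Labels in order: BAABBBBBAAAA  (n_A = 6, n_B = 6)
Step 2: Count runs R = 4.
Step 3: Under H0 (random ordering), E[R] = 2*n_A*n_B/(n_A+n_B) + 1 = 2*6*6/12 + 1 = 7.0000.
        Var[R] = 2*n_A*n_B*(2*n_A*n_B - n_A - n_B) / ((n_A+n_B)^2 * (n_A+n_B-1)) = 4320/1584 = 2.7273.
        SD[R] = 1.6514.
Step 4: Continuity-corrected z = (R + 0.5 - E[R]) / SD[R] = (4 + 0.5 - 7.0000) / 1.6514 = -1.5138.
Step 5: Two-sided p-value via normal approximation = 2*(1 - Phi(|z|)) = 0.130070.
Step 6: alpha = 0.1. fail to reject H0.

R = 4, z = -1.5138, p = 0.130070, fail to reject H0.


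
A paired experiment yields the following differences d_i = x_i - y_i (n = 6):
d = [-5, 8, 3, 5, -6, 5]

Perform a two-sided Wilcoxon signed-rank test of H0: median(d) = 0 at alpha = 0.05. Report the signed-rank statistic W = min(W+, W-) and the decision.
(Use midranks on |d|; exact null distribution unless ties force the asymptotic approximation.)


Step 1: Drop any zero differences (none here) and take |d_i|.
|d| = [5, 8, 3, 5, 6, 5]
Step 2: Midrank |d_i| (ties get averaged ranks).
ranks: |5|->3, |8|->6, |3|->1, |5|->3, |6|->5, |5|->3
Step 3: Attach original signs; sum ranks with positive sign and with negative sign.
W+ = 6 + 1 + 3 + 3 = 13
W- = 3 + 5 = 8
(Check: W+ + W- = 21 should equal n(n+1)/2 = 21.)
Step 4: Test statistic W = min(W+, W-) = 8.
Step 5: Ties in |d|, so use the tie-corrected normal approximation.
        E[W] = n(n+1)/4 = 6*7/4 = 10.5.
        Tie groups: |d|=5 (t=3); sum(t^3 - t) = 24.
        Var[W] = n(n+1)(2n+1)/24 - sum(t^3-t)/48 = 546/24 - 24/48 = 22.25.
        z = (W - E[W]) / sqrt(Var[W]) = (8 - 10.5) / 4.7170 = -0.5300.
        Two-sided p = 2*Phi(z) = 0.596113.
Step 6: alpha = 0.05. fail to reject H0.

W+ = 13, W- = 8, W = min = 8, p = 0.596113, fail to reject H0.


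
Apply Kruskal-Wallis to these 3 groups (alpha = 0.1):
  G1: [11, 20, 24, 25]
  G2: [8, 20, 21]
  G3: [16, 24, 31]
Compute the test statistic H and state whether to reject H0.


Step 1: Combine all N = 10 observations and assign midranks.
sorted (value, group, rank): (8,G2,1), (11,G1,2), (16,G3,3), (20,G1,4.5), (20,G2,4.5), (21,G2,6), (24,G1,7.5), (24,G3,7.5), (25,G1,9), (31,G3,10)
Step 2: Sum ranks within each group.
R_1 = 23 (n_1 = 4)
R_2 = 11.5 (n_2 = 3)
R_3 = 20.5 (n_3 = 3)
Step 3: H = 12/(N(N+1)) * sum(R_i^2/n_i) - 3(N+1)
     = 12/(10*11) * (23^2/4 + 11.5^2/3 + 20.5^2/3) - 3*11
     = 0.109091 * 316.417 - 33
     = 1.518182.
Step 4: Ties present; correction factor C = 1 - 12/(10^3 - 10) = 0.987879. Corrected H = 1.518182 / 0.987879 = 1.536810.
Step 5: Under H0, H ~ chi^2(2); p-value = 0.463752.
Step 6: alpha = 0.1. fail to reject H0.

H = 1.5368, df = 2, p = 0.463752, fail to reject H0.


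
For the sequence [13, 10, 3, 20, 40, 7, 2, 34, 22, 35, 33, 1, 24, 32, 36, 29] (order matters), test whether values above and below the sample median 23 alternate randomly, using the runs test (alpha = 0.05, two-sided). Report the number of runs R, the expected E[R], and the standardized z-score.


Step 1: Compute median = 23; label A = above, B = below.
Labels in order: BBBBABBABAABAAAA  (n_A = 8, n_B = 8)
Step 2: Count runs R = 8.
Step 3: Under H0 (random ordering), E[R] = 2*n_A*n_B/(n_A+n_B) + 1 = 2*8*8/16 + 1 = 9.0000.
        Var[R] = 2*n_A*n_B*(2*n_A*n_B - n_A - n_B) / ((n_A+n_B)^2 * (n_A+n_B-1)) = 14336/3840 = 3.7333.
        SD[R] = 1.9322.
Step 4: Continuity-corrected z = (R + 0.5 - E[R]) / SD[R] = (8 + 0.5 - 9.0000) / 1.9322 = -0.2588.
Step 5: Two-sided p-value via normal approximation = 2*(1 - Phi(|z|)) = 0.795809.
Step 6: alpha = 0.05. fail to reject H0.

R = 8, z = -0.2588, p = 0.795809, fail to reject H0.


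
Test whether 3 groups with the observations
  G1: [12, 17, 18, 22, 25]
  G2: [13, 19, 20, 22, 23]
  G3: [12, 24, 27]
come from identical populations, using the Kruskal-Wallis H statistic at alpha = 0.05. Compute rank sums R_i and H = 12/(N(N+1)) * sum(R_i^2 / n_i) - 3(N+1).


Step 1: Combine all N = 13 observations and assign midranks.
sorted (value, group, rank): (12,G1,1.5), (12,G3,1.5), (13,G2,3), (17,G1,4), (18,G1,5), (19,G2,6), (20,G2,7), (22,G1,8.5), (22,G2,8.5), (23,G2,10), (24,G3,11), (25,G1,12), (27,G3,13)
Step 2: Sum ranks within each group.
R_1 = 31 (n_1 = 5)
R_2 = 34.5 (n_2 = 5)
R_3 = 25.5 (n_3 = 3)
Step 3: H = 12/(N(N+1)) * sum(R_i^2/n_i) - 3(N+1)
     = 12/(13*14) * (31^2/5 + 34.5^2/5 + 25.5^2/3) - 3*14
     = 0.065934 * 647 - 42
     = 0.659341.
Step 4: Ties present; correction factor C = 1 - 12/(13^3 - 13) = 0.994505. Corrected H = 0.659341 / 0.994505 = 0.662983.
Step 5: Under H0, H ~ chi^2(2); p-value = 0.717852.
Step 6: alpha = 0.05. fail to reject H0.

H = 0.6630, df = 2, p = 0.717852, fail to reject H0.


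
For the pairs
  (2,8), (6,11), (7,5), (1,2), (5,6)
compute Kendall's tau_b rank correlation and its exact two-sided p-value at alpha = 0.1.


Step 1: Enumerate the 10 unordered pairs (i,j) with i<j and classify each by sign(x_j-x_i) * sign(y_j-y_i).
  (1,2):dx=+4,dy=+3->C; (1,3):dx=+5,dy=-3->D; (1,4):dx=-1,dy=-6->C; (1,5):dx=+3,dy=-2->D
  (2,3):dx=+1,dy=-6->D; (2,4):dx=-5,dy=-9->C; (2,5):dx=-1,dy=-5->C; (3,4):dx=-6,dy=-3->C
  (3,5):dx=-2,dy=+1->D; (4,5):dx=+4,dy=+4->C
Step 2: C = 6, D = 4, total pairs = 10.
Step 3: tau = (C - D)/(n(n-1)/2) = (6 - 4)/10 = 0.200000.
Step 4: Exact two-sided p-value (enumerate n! = 120 permutations of y under H0): p = 0.816667.
Step 5: alpha = 0.1. fail to reject H0.

tau_b = 0.2000 (C=6, D=4), p = 0.816667, fail to reject H0.


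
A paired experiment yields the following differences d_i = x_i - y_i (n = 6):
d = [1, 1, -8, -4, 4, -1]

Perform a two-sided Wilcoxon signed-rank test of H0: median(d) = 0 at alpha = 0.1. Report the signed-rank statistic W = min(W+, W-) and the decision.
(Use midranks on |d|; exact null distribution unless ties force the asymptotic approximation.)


Step 1: Drop any zero differences (none here) and take |d_i|.
|d| = [1, 1, 8, 4, 4, 1]
Step 2: Midrank |d_i| (ties get averaged ranks).
ranks: |1|->2, |1|->2, |8|->6, |4|->4.5, |4|->4.5, |1|->2
Step 3: Attach original signs; sum ranks with positive sign and with negative sign.
W+ = 2 + 2 + 4.5 = 8.5
W- = 6 + 4.5 + 2 = 12.5
(Check: W+ + W- = 21 should equal n(n+1)/2 = 21.)
Step 4: Test statistic W = min(W+, W-) = 8.5.
Step 5: Ties in |d|, so use the tie-corrected normal approximation.
        E[W] = n(n+1)/4 = 6*7/4 = 10.5.
        Tie groups: |d|=1 (t=3), |d|=4 (t=2); sum(t^3 - t) = 30.
        Var[W] = n(n+1)(2n+1)/24 - sum(t^3-t)/48 = 546/24 - 30/48 = 22.125.
        z = (W - E[W]) / sqrt(Var[W]) = (8.5 - 10.5) / 4.7037 = -0.4252.
        Two-sided p = 2*Phi(z) = 0.670694.
Step 6: alpha = 0.1. fail to reject H0.

W+ = 8.5, W- = 12.5, W = min = 8.5, p = 0.670694, fail to reject H0.


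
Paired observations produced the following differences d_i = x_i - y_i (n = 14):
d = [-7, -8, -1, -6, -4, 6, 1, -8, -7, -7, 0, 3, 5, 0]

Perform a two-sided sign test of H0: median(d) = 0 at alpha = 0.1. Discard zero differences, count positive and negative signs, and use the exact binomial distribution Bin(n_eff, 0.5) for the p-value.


Step 1: Discard zero differences. Original n = 14; n_eff = number of nonzero differences = 12.
Nonzero differences (with sign): -7, -8, -1, -6, -4, +6, +1, -8, -7, -7, +3, +5
Step 2: Count signs: positive = 4, negative = 8.
Step 3: Under H0: P(positive) = 0.5, so the number of positives S ~ Bin(12, 0.5).
Step 4: Two-sided exact p-value = sum of Bin(12,0.5) probabilities at or below the observed probability = 0.387695.
Step 5: alpha = 0.1. fail to reject H0.

n_eff = 12, pos = 4, neg = 8, p = 0.387695, fail to reject H0.


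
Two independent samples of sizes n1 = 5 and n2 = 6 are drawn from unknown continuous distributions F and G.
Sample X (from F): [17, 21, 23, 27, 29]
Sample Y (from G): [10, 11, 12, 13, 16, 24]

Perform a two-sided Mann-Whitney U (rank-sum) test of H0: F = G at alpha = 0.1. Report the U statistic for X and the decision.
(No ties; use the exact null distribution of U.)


Step 1: Combine and sort all 11 observations; assign midranks.
sorted (value, group): (10,Y), (11,Y), (12,Y), (13,Y), (16,Y), (17,X), (21,X), (23,X), (24,Y), (27,X), (29,X)
ranks: 10->1, 11->2, 12->3, 13->4, 16->5, 17->6, 21->7, 23->8, 24->9, 27->10, 29->11
Step 2: Rank sum for X: R1 = 6 + 7 + 8 + 10 + 11 = 42.
Step 3: U_X = R1 - n1(n1+1)/2 = 42 - 5*6/2 = 42 - 15 = 27.
       U_Y = n1*n2 - U_X = 30 - 27 = 3.
Step 4: No ties, so the exact null distribution of U (based on enumerating the C(11,5) = 462 equally likely rank assignments) gives the two-sided p-value.
Step 5: p-value = 0.030303; compare to alpha = 0.1. reject H0.

U_X = 27, p = 0.030303, reject H0 at alpha = 0.1.


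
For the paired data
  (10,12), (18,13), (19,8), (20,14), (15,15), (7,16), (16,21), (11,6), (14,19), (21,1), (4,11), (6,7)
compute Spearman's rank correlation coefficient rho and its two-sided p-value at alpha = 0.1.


Step 1: Rank x and y separately (midranks; no ties here).
rank(x): 10->4, 18->9, 19->10, 20->11, 15->7, 7->3, 16->8, 11->5, 14->6, 21->12, 4->1, 6->2
rank(y): 12->6, 13->7, 8->4, 14->8, 15->9, 16->10, 21->12, 6->2, 19->11, 1->1, 11->5, 7->3
Step 2: d_i = R_x(i) - R_y(i); compute d_i^2.
  (4-6)^2=4, (9-7)^2=4, (10-4)^2=36, (11-8)^2=9, (7-9)^2=4, (3-10)^2=49, (8-12)^2=16, (5-2)^2=9, (6-11)^2=25, (12-1)^2=121, (1-5)^2=16, (2-3)^2=1
sum(d^2) = 294.
Step 3: rho = 1 - 6*294 / (12*(12^2 - 1)) = 1 - 1764/1716 = -0.027972.
Step 4: Under H0, t = rho * sqrt((n-2)/(1-rho^2)) = -0.0885 ~ t(10).
Step 5: Two-sided p-value from the t-distribution with 10 df = 0.931234.
Step 6: alpha = 0.1. fail to reject H0.

rho = -0.0280, p = 0.931234, fail to reject H0 at alpha = 0.1.


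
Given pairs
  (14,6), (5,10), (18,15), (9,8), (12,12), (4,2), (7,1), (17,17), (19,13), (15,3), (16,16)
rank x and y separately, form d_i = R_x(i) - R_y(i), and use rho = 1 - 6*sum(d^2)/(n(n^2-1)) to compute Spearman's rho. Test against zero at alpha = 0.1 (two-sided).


Step 1: Rank x and y separately (midranks; no ties here).
rank(x): 14->6, 5->2, 18->10, 9->4, 12->5, 4->1, 7->3, 17->9, 19->11, 15->7, 16->8
rank(y): 6->4, 10->6, 15->9, 8->5, 12->7, 2->2, 1->1, 17->11, 13->8, 3->3, 16->10
Step 2: d_i = R_x(i) - R_y(i); compute d_i^2.
  (6-4)^2=4, (2-6)^2=16, (10-9)^2=1, (4-5)^2=1, (5-7)^2=4, (1-2)^2=1, (3-1)^2=4, (9-11)^2=4, (11-8)^2=9, (7-3)^2=16, (8-10)^2=4
sum(d^2) = 64.
Step 3: rho = 1 - 6*64 / (11*(11^2 - 1)) = 1 - 384/1320 = 0.709091.
Step 4: Under H0, t = rho * sqrt((n-2)/(1-rho^2)) = 3.0169 ~ t(9).
Step 5: Two-sided p-value from the t-distribution with 9 df = 0.014552.
Step 6: alpha = 0.1. reject H0.

rho = 0.7091, p = 0.014552, reject H0 at alpha = 0.1.


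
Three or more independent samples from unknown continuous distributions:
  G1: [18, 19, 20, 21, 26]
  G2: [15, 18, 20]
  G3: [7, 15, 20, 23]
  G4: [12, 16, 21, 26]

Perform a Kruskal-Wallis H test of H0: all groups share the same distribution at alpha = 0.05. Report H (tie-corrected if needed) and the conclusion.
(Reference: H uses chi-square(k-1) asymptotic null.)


Step 1: Combine all N = 16 observations and assign midranks.
sorted (value, group, rank): (7,G3,1), (12,G4,2), (15,G2,3.5), (15,G3,3.5), (16,G4,5), (18,G1,6.5), (18,G2,6.5), (19,G1,8), (20,G1,10), (20,G2,10), (20,G3,10), (21,G1,12.5), (21,G4,12.5), (23,G3,14), (26,G1,15.5), (26,G4,15.5)
Step 2: Sum ranks within each group.
R_1 = 52.5 (n_1 = 5)
R_2 = 20 (n_2 = 3)
R_3 = 28.5 (n_3 = 4)
R_4 = 35 (n_4 = 4)
Step 3: H = 12/(N(N+1)) * sum(R_i^2/n_i) - 3(N+1)
     = 12/(16*17) * (52.5^2/5 + 20^2/3 + 28.5^2/4 + 35^2/4) - 3*17
     = 0.044118 * 1193.9 - 51
     = 1.671875.
Step 4: Ties present; correction factor C = 1 - 48/(16^3 - 16) = 0.988235. Corrected H = 1.671875 / 0.988235 = 1.691778.
Step 5: Under H0, H ~ chi^2(3); p-value = 0.638763.
Step 6: alpha = 0.05. fail to reject H0.

H = 1.6918, df = 3, p = 0.638763, fail to reject H0.


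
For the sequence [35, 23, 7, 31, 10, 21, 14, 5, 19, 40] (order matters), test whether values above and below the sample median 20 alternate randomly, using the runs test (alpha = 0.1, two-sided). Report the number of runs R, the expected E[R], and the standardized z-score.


Step 1: Compute median = 20; label A = above, B = below.
Labels in order: AABABABBBA  (n_A = 5, n_B = 5)
Step 2: Count runs R = 7.
Step 3: Under H0 (random ordering), E[R] = 2*n_A*n_B/(n_A+n_B) + 1 = 2*5*5/10 + 1 = 6.0000.
        Var[R] = 2*n_A*n_B*(2*n_A*n_B - n_A - n_B) / ((n_A+n_B)^2 * (n_A+n_B-1)) = 2000/900 = 2.2222.
        SD[R] = 1.4907.
Step 4: Continuity-corrected z = (R - 0.5 - E[R]) / SD[R] = (7 - 0.5 - 6.0000) / 1.4907 = 0.3354.
Step 5: Two-sided p-value via normal approximation = 2*(1 - Phi(|z|)) = 0.737316.
Step 6: alpha = 0.1. fail to reject H0.

R = 7, z = 0.3354, p = 0.737316, fail to reject H0.


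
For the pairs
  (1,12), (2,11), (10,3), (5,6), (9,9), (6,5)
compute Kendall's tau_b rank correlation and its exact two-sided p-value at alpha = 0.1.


Step 1: Enumerate the 15 unordered pairs (i,j) with i<j and classify each by sign(x_j-x_i) * sign(y_j-y_i).
  (1,2):dx=+1,dy=-1->D; (1,3):dx=+9,dy=-9->D; (1,4):dx=+4,dy=-6->D; (1,5):dx=+8,dy=-3->D
  (1,6):dx=+5,dy=-7->D; (2,3):dx=+8,dy=-8->D; (2,4):dx=+3,dy=-5->D; (2,5):dx=+7,dy=-2->D
  (2,6):dx=+4,dy=-6->D; (3,4):dx=-5,dy=+3->D; (3,5):dx=-1,dy=+6->D; (3,6):dx=-4,dy=+2->D
  (4,5):dx=+4,dy=+3->C; (4,6):dx=+1,dy=-1->D; (5,6):dx=-3,dy=-4->C
Step 2: C = 2, D = 13, total pairs = 15.
Step 3: tau = (C - D)/(n(n-1)/2) = (2 - 13)/15 = -0.733333.
Step 4: Exact two-sided p-value (enumerate n! = 720 permutations of y under H0): p = 0.055556.
Step 5: alpha = 0.1. reject H0.

tau_b = -0.7333 (C=2, D=13), p = 0.055556, reject H0.


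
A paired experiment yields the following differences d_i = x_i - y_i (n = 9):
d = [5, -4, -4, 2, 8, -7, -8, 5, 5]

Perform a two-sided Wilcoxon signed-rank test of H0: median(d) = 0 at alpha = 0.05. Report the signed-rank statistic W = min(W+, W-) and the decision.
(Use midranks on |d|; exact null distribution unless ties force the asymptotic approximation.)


Step 1: Drop any zero differences (none here) and take |d_i|.
|d| = [5, 4, 4, 2, 8, 7, 8, 5, 5]
Step 2: Midrank |d_i| (ties get averaged ranks).
ranks: |5|->5, |4|->2.5, |4|->2.5, |2|->1, |8|->8.5, |7|->7, |8|->8.5, |5|->5, |5|->5
Step 3: Attach original signs; sum ranks with positive sign and with negative sign.
W+ = 5 + 1 + 8.5 + 5 + 5 = 24.5
W- = 2.5 + 2.5 + 7 + 8.5 = 20.5
(Check: W+ + W- = 45 should equal n(n+1)/2 = 45.)
Step 4: Test statistic W = min(W+, W-) = 20.5.
Step 5: Ties in |d|, so use the tie-corrected normal approximation.
        E[W] = n(n+1)/4 = 9*10/4 = 22.5.
        Tie groups: |d|=4 (t=2), |d|=5 (t=3), |d|=8 (t=2); sum(t^3 - t) = 36.
        Var[W] = n(n+1)(2n+1)/24 - sum(t^3-t)/48 = 1710/24 - 36/48 = 70.5.
        z = (W - E[W]) / sqrt(Var[W]) = (20.5 - 22.5) / 8.3964 = -0.2382.
        Two-sided p = 2*Phi(z) = 0.811729.
Step 6: alpha = 0.05. fail to reject H0.

W+ = 24.5, W- = 20.5, W = min = 20.5, p = 0.811729, fail to reject H0.


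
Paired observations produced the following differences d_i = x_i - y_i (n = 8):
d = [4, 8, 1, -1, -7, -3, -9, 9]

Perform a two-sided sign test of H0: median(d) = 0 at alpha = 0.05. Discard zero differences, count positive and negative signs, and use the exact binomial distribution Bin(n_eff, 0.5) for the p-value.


Step 1: Discard zero differences. Original n = 8; n_eff = number of nonzero differences = 8.
Nonzero differences (with sign): +4, +8, +1, -1, -7, -3, -9, +9
Step 2: Count signs: positive = 4, negative = 4.
Step 3: Under H0: P(positive) = 0.5, so the number of positives S ~ Bin(8, 0.5).
Step 4: Two-sided exact p-value = sum of Bin(8,0.5) probabilities at or below the observed probability = 1.000000.
Step 5: alpha = 0.05. fail to reject H0.

n_eff = 8, pos = 4, neg = 4, p = 1.000000, fail to reject H0.


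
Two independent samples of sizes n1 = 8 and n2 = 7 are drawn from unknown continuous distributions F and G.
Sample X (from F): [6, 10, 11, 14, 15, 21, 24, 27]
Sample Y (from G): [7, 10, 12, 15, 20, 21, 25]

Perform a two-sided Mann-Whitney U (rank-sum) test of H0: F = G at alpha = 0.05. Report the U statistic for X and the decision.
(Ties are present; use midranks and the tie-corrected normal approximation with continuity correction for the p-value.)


Step 1: Combine and sort all 15 observations; assign midranks.
sorted (value, group): (6,X), (7,Y), (10,X), (10,Y), (11,X), (12,Y), (14,X), (15,X), (15,Y), (20,Y), (21,X), (21,Y), (24,X), (25,Y), (27,X)
ranks: 6->1, 7->2, 10->3.5, 10->3.5, 11->5, 12->6, 14->7, 15->8.5, 15->8.5, 20->10, 21->11.5, 21->11.5, 24->13, 25->14, 27->15
Step 2: Rank sum for X: R1 = 1 + 3.5 + 5 + 7 + 8.5 + 11.5 + 13 + 15 = 64.5.
Step 3: U_X = R1 - n1(n1+1)/2 = 64.5 - 8*9/2 = 64.5 - 36 = 28.5.
       U_Y = n1*n2 - U_X = 56 - 28.5 = 27.5.
Step 4: Ties are present, so use the tie-corrected normal approximation (with continuity correction) for the p-value.
Step 5: p-value = 1.000000; compare to alpha = 0.05. fail to reject H0.

U_X = 28.5, p = 1.000000, fail to reject H0 at alpha = 0.05.


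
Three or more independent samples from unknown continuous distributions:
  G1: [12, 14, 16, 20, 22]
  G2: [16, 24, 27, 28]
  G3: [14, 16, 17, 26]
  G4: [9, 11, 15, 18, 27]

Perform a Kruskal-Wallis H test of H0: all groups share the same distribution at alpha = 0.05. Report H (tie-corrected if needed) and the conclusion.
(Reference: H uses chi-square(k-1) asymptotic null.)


Step 1: Combine all N = 18 observations and assign midranks.
sorted (value, group, rank): (9,G4,1), (11,G4,2), (12,G1,3), (14,G1,4.5), (14,G3,4.5), (15,G4,6), (16,G1,8), (16,G2,8), (16,G3,8), (17,G3,10), (18,G4,11), (20,G1,12), (22,G1,13), (24,G2,14), (26,G3,15), (27,G2,16.5), (27,G4,16.5), (28,G2,18)
Step 2: Sum ranks within each group.
R_1 = 40.5 (n_1 = 5)
R_2 = 56.5 (n_2 = 4)
R_3 = 37.5 (n_3 = 4)
R_4 = 36.5 (n_4 = 5)
Step 3: H = 12/(N(N+1)) * sum(R_i^2/n_i) - 3(N+1)
     = 12/(18*19) * (40.5^2/5 + 56.5^2/4 + 37.5^2/4 + 36.5^2/5) - 3*19
     = 0.035088 * 1744.12 - 57
     = 4.197368.
Step 4: Ties present; correction factor C = 1 - 36/(18^3 - 18) = 0.993808. Corrected H = 4.197368 / 0.993808 = 4.223520.
Step 5: Under H0, H ~ chi^2(3); p-value = 0.238318.
Step 6: alpha = 0.05. fail to reject H0.

H = 4.2235, df = 3, p = 0.238318, fail to reject H0.


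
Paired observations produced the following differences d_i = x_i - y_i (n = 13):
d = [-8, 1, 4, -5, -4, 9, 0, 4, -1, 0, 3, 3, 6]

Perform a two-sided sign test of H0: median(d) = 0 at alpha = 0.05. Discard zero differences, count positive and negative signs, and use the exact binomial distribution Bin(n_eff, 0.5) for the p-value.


Step 1: Discard zero differences. Original n = 13; n_eff = number of nonzero differences = 11.
Nonzero differences (with sign): -8, +1, +4, -5, -4, +9, +4, -1, +3, +3, +6
Step 2: Count signs: positive = 7, negative = 4.
Step 3: Under H0: P(positive) = 0.5, so the number of positives S ~ Bin(11, 0.5).
Step 4: Two-sided exact p-value = sum of Bin(11,0.5) probabilities at or below the observed probability = 0.548828.
Step 5: alpha = 0.05. fail to reject H0.

n_eff = 11, pos = 7, neg = 4, p = 0.548828, fail to reject H0.


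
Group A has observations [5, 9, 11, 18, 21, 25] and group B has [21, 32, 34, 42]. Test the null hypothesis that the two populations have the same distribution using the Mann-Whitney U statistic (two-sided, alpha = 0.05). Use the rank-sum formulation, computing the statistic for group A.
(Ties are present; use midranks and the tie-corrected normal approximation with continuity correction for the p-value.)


Step 1: Combine and sort all 10 observations; assign midranks.
sorted (value, group): (5,X), (9,X), (11,X), (18,X), (21,X), (21,Y), (25,X), (32,Y), (34,Y), (42,Y)
ranks: 5->1, 9->2, 11->3, 18->4, 21->5.5, 21->5.5, 25->7, 32->8, 34->9, 42->10
Step 2: Rank sum for X: R1 = 1 + 2 + 3 + 4 + 5.5 + 7 = 22.5.
Step 3: U_X = R1 - n1(n1+1)/2 = 22.5 - 6*7/2 = 22.5 - 21 = 1.5.
       U_Y = n1*n2 - U_X = 24 - 1.5 = 22.5.
Step 4: Ties are present, so use the tie-corrected normal approximation (with continuity correction) for the p-value.
Step 5: p-value = 0.032476; compare to alpha = 0.05. reject H0.

U_X = 1.5, p = 0.032476, reject H0 at alpha = 0.05.


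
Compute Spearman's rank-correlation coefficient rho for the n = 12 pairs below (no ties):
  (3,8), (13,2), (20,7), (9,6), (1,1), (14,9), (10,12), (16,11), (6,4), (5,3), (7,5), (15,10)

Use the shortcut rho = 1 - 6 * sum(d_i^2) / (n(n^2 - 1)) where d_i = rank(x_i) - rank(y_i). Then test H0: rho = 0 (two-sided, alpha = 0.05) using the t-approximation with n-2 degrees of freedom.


Step 1: Rank x and y separately (midranks; no ties here).
rank(x): 3->2, 13->8, 20->12, 9->6, 1->1, 14->9, 10->7, 16->11, 6->4, 5->3, 7->5, 15->10
rank(y): 8->8, 2->2, 7->7, 6->6, 1->1, 9->9, 12->12, 11->11, 4->4, 3->3, 5->5, 10->10
Step 2: d_i = R_x(i) - R_y(i); compute d_i^2.
  (2-8)^2=36, (8-2)^2=36, (12-7)^2=25, (6-6)^2=0, (1-1)^2=0, (9-9)^2=0, (7-12)^2=25, (11-11)^2=0, (4-4)^2=0, (3-3)^2=0, (5-5)^2=0, (10-10)^2=0
sum(d^2) = 122.
Step 3: rho = 1 - 6*122 / (12*(12^2 - 1)) = 1 - 732/1716 = 0.573427.
Step 4: Under H0, t = rho * sqrt((n-2)/(1-rho^2)) = 2.2134 ~ t(10).
Step 5: Two-sided p-value from the t-distribution with 10 df = 0.051266.
Step 6: alpha = 0.05. fail to reject H0.

rho = 0.5734, p = 0.051266, fail to reject H0 at alpha = 0.05.


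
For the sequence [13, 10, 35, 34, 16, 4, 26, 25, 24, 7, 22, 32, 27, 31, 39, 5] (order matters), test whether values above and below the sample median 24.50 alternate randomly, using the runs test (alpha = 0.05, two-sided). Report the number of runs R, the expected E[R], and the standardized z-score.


Step 1: Compute median = 24.50; label A = above, B = below.
Labels in order: BBAABBAABBBAAAAB  (n_A = 8, n_B = 8)
Step 2: Count runs R = 7.
Step 3: Under H0 (random ordering), E[R] = 2*n_A*n_B/(n_A+n_B) + 1 = 2*8*8/16 + 1 = 9.0000.
        Var[R] = 2*n_A*n_B*(2*n_A*n_B - n_A - n_B) / ((n_A+n_B)^2 * (n_A+n_B-1)) = 14336/3840 = 3.7333.
        SD[R] = 1.9322.
Step 4: Continuity-corrected z = (R + 0.5 - E[R]) / SD[R] = (7 + 0.5 - 9.0000) / 1.9322 = -0.7763.
Step 5: Two-sided p-value via normal approximation = 2*(1 - Phi(|z|)) = 0.437558.
Step 6: alpha = 0.05. fail to reject H0.

R = 7, z = -0.7763, p = 0.437558, fail to reject H0.


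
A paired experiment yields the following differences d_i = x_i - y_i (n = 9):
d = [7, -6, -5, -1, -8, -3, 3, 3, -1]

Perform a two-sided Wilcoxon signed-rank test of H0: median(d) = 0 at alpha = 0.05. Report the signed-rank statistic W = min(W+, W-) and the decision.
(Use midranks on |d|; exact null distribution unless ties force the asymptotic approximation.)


Step 1: Drop any zero differences (none here) and take |d_i|.
|d| = [7, 6, 5, 1, 8, 3, 3, 3, 1]
Step 2: Midrank |d_i| (ties get averaged ranks).
ranks: |7|->8, |6|->7, |5|->6, |1|->1.5, |8|->9, |3|->4, |3|->4, |3|->4, |1|->1.5
Step 3: Attach original signs; sum ranks with positive sign and with negative sign.
W+ = 8 + 4 + 4 = 16
W- = 7 + 6 + 1.5 + 9 + 4 + 1.5 = 29
(Check: W+ + W- = 45 should equal n(n+1)/2 = 45.)
Step 4: Test statistic W = min(W+, W-) = 16.
Step 5: Ties in |d|, so use the tie-corrected normal approximation.
        E[W] = n(n+1)/4 = 9*10/4 = 22.5.
        Tie groups: |d|=1 (t=2), |d|=3 (t=3); sum(t^3 - t) = 30.
        Var[W] = n(n+1)(2n+1)/24 - sum(t^3-t)/48 = 1710/24 - 30/48 = 70.625.
        z = (W - E[W]) / sqrt(Var[W]) = (16 - 22.5) / 8.4039 = -0.7735.
        Two-sided p = 2*Phi(z) = 0.439254.
Step 6: alpha = 0.05. fail to reject H0.

W+ = 16, W- = 29, W = min = 16, p = 0.439254, fail to reject H0.


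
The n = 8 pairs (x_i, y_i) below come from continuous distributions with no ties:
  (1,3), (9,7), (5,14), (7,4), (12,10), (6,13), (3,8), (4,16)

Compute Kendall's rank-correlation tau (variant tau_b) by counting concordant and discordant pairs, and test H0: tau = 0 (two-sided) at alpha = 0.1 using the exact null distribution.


Step 1: Enumerate the 28 unordered pairs (i,j) with i<j and classify each by sign(x_j-x_i) * sign(y_j-y_i).
  (1,2):dx=+8,dy=+4->C; (1,3):dx=+4,dy=+11->C; (1,4):dx=+6,dy=+1->C; (1,5):dx=+11,dy=+7->C
  (1,6):dx=+5,dy=+10->C; (1,7):dx=+2,dy=+5->C; (1,8):dx=+3,dy=+13->C; (2,3):dx=-4,dy=+7->D
  (2,4):dx=-2,dy=-3->C; (2,5):dx=+3,dy=+3->C; (2,6):dx=-3,dy=+6->D; (2,7):dx=-6,dy=+1->D
  (2,8):dx=-5,dy=+9->D; (3,4):dx=+2,dy=-10->D; (3,5):dx=+7,dy=-4->D; (3,6):dx=+1,dy=-1->D
  (3,7):dx=-2,dy=-6->C; (3,8):dx=-1,dy=+2->D; (4,5):dx=+5,dy=+6->C; (4,6):dx=-1,dy=+9->D
  (4,7):dx=-4,dy=+4->D; (4,8):dx=-3,dy=+12->D; (5,6):dx=-6,dy=+3->D; (5,7):dx=-9,dy=-2->C
  (5,8):dx=-8,dy=+6->D; (6,7):dx=-3,dy=-5->C; (6,8):dx=-2,dy=+3->D; (7,8):dx=+1,dy=+8->C
Step 2: C = 14, D = 14, total pairs = 28.
Step 3: tau = (C - D)/(n(n-1)/2) = (14 - 14)/28 = 0.000000.
Step 4: Exact two-sided p-value (enumerate n! = 40320 permutations of y under H0): p = 1.000000.
Step 5: alpha = 0.1. fail to reject H0.

tau_b = 0.0000 (C=14, D=14), p = 1.000000, fail to reject H0.


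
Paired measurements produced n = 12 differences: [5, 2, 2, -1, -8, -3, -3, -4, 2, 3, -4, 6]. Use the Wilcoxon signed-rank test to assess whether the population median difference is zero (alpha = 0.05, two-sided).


Step 1: Drop any zero differences (none here) and take |d_i|.
|d| = [5, 2, 2, 1, 8, 3, 3, 4, 2, 3, 4, 6]
Step 2: Midrank |d_i| (ties get averaged ranks).
ranks: |5|->10, |2|->3, |2|->3, |1|->1, |8|->12, |3|->6, |3|->6, |4|->8.5, |2|->3, |3|->6, |4|->8.5, |6|->11
Step 3: Attach original signs; sum ranks with positive sign and with negative sign.
W+ = 10 + 3 + 3 + 3 + 6 + 11 = 36
W- = 1 + 12 + 6 + 6 + 8.5 + 8.5 = 42
(Check: W+ + W- = 78 should equal n(n+1)/2 = 78.)
Step 4: Test statistic W = min(W+, W-) = 36.
Step 5: Ties in |d|, so use the tie-corrected normal approximation.
        E[W] = n(n+1)/4 = 12*13/4 = 39.
        Tie groups: |d|=2 (t=3), |d|=3 (t=3), |d|=4 (t=2); sum(t^3 - t) = 54.
        Var[W] = n(n+1)(2n+1)/24 - sum(t^3-t)/48 = 3900/24 - 54/48 = 161.375.
        z = (W - E[W]) / sqrt(Var[W]) = (36 - 39) / 12.7033 = -0.2362.
        Two-sided p = 2*Phi(z) = 0.813310.
Step 6: alpha = 0.05. fail to reject H0.

W+ = 36, W- = 42, W = min = 36, p = 0.813310, fail to reject H0.


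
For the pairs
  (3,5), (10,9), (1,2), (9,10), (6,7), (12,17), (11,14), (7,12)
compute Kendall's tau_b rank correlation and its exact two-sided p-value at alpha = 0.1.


Step 1: Enumerate the 28 unordered pairs (i,j) with i<j and classify each by sign(x_j-x_i) * sign(y_j-y_i).
  (1,2):dx=+7,dy=+4->C; (1,3):dx=-2,dy=-3->C; (1,4):dx=+6,dy=+5->C; (1,5):dx=+3,dy=+2->C
  (1,6):dx=+9,dy=+12->C; (1,7):dx=+8,dy=+9->C; (1,8):dx=+4,dy=+7->C; (2,3):dx=-9,dy=-7->C
  (2,4):dx=-1,dy=+1->D; (2,5):dx=-4,dy=-2->C; (2,6):dx=+2,dy=+8->C; (2,7):dx=+1,dy=+5->C
  (2,8):dx=-3,dy=+3->D; (3,4):dx=+8,dy=+8->C; (3,5):dx=+5,dy=+5->C; (3,6):dx=+11,dy=+15->C
  (3,7):dx=+10,dy=+12->C; (3,8):dx=+6,dy=+10->C; (4,5):dx=-3,dy=-3->C; (4,6):dx=+3,dy=+7->C
  (4,7):dx=+2,dy=+4->C; (4,8):dx=-2,dy=+2->D; (5,6):dx=+6,dy=+10->C; (5,7):dx=+5,dy=+7->C
  (5,8):dx=+1,dy=+5->C; (6,7):dx=-1,dy=-3->C; (6,8):dx=-5,dy=-5->C; (7,8):dx=-4,dy=-2->C
Step 2: C = 25, D = 3, total pairs = 28.
Step 3: tau = (C - D)/(n(n-1)/2) = (25 - 3)/28 = 0.785714.
Step 4: Exact two-sided p-value (enumerate n! = 40320 permutations of y under H0): p = 0.005506.
Step 5: alpha = 0.1. reject H0.

tau_b = 0.7857 (C=25, D=3), p = 0.005506, reject H0.


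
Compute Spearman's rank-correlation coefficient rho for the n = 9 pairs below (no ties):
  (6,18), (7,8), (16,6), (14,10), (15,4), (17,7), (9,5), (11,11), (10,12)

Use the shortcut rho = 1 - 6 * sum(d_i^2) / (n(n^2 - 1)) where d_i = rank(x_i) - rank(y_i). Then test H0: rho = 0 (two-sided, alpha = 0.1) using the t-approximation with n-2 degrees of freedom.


Step 1: Rank x and y separately (midranks; no ties here).
rank(x): 6->1, 7->2, 16->8, 14->6, 15->7, 17->9, 9->3, 11->5, 10->4
rank(y): 18->9, 8->5, 6->3, 10->6, 4->1, 7->4, 5->2, 11->7, 12->8
Step 2: d_i = R_x(i) - R_y(i); compute d_i^2.
  (1-9)^2=64, (2-5)^2=9, (8-3)^2=25, (6-6)^2=0, (7-1)^2=36, (9-4)^2=25, (3-2)^2=1, (5-7)^2=4, (4-8)^2=16
sum(d^2) = 180.
Step 3: rho = 1 - 6*180 / (9*(9^2 - 1)) = 1 - 1080/720 = -0.500000.
Step 4: Under H0, t = rho * sqrt((n-2)/(1-rho^2)) = -1.5275 ~ t(7).
Step 5: Two-sided p-value from the t-distribution with 7 df = 0.170471.
Step 6: alpha = 0.1. fail to reject H0.

rho = -0.5000, p = 0.170471, fail to reject H0 at alpha = 0.1.


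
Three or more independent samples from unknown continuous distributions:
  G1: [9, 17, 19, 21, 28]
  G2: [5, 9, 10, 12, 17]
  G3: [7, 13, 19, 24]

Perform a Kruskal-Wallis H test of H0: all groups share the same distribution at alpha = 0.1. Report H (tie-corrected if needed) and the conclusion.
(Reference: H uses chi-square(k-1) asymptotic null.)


Step 1: Combine all N = 14 observations and assign midranks.
sorted (value, group, rank): (5,G2,1), (7,G3,2), (9,G1,3.5), (9,G2,3.5), (10,G2,5), (12,G2,6), (13,G3,7), (17,G1,8.5), (17,G2,8.5), (19,G1,10.5), (19,G3,10.5), (21,G1,12), (24,G3,13), (28,G1,14)
Step 2: Sum ranks within each group.
R_1 = 48.5 (n_1 = 5)
R_2 = 24 (n_2 = 5)
R_3 = 32.5 (n_3 = 4)
Step 3: H = 12/(N(N+1)) * sum(R_i^2/n_i) - 3(N+1)
     = 12/(14*15) * (48.5^2/5 + 24^2/5 + 32.5^2/4) - 3*15
     = 0.057143 * 849.712 - 45
     = 3.555000.
Step 4: Ties present; correction factor C = 1 - 18/(14^3 - 14) = 0.993407. Corrected H = 3.555000 / 0.993407 = 3.578595.
Step 5: Under H0, H ~ chi^2(2); p-value = 0.167077.
Step 6: alpha = 0.1. fail to reject H0.

H = 3.5786, df = 2, p = 0.167077, fail to reject H0.


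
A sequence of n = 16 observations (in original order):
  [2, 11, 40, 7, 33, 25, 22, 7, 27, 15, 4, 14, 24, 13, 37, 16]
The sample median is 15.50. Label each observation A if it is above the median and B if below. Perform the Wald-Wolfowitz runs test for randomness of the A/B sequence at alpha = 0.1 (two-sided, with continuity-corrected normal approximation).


Step 1: Compute median = 15.50; label A = above, B = below.
Labels in order: BBABAAABABBBABAA  (n_A = 8, n_B = 8)
Step 2: Count runs R = 10.
Step 3: Under H0 (random ordering), E[R] = 2*n_A*n_B/(n_A+n_B) + 1 = 2*8*8/16 + 1 = 9.0000.
        Var[R] = 2*n_A*n_B*(2*n_A*n_B - n_A - n_B) / ((n_A+n_B)^2 * (n_A+n_B-1)) = 14336/3840 = 3.7333.
        SD[R] = 1.9322.
Step 4: Continuity-corrected z = (R - 0.5 - E[R]) / SD[R] = (10 - 0.5 - 9.0000) / 1.9322 = 0.2588.
Step 5: Two-sided p-value via normal approximation = 2*(1 - Phi(|z|)) = 0.795809.
Step 6: alpha = 0.1. fail to reject H0.

R = 10, z = 0.2588, p = 0.795809, fail to reject H0.


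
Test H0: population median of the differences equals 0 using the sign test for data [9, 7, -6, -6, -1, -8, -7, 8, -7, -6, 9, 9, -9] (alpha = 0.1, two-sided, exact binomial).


Step 1: Discard zero differences. Original n = 13; n_eff = number of nonzero differences = 13.
Nonzero differences (with sign): +9, +7, -6, -6, -1, -8, -7, +8, -7, -6, +9, +9, -9
Step 2: Count signs: positive = 5, negative = 8.
Step 3: Under H0: P(positive) = 0.5, so the number of positives S ~ Bin(13, 0.5).
Step 4: Two-sided exact p-value = sum of Bin(13,0.5) probabilities at or below the observed probability = 0.581055.
Step 5: alpha = 0.1. fail to reject H0.

n_eff = 13, pos = 5, neg = 8, p = 0.581055, fail to reject H0.


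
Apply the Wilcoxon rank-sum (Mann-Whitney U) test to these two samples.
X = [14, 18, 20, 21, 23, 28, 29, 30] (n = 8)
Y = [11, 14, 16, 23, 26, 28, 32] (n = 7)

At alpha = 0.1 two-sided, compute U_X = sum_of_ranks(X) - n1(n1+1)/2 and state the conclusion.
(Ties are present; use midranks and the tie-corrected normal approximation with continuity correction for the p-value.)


Step 1: Combine and sort all 15 observations; assign midranks.
sorted (value, group): (11,Y), (14,X), (14,Y), (16,Y), (18,X), (20,X), (21,X), (23,X), (23,Y), (26,Y), (28,X), (28,Y), (29,X), (30,X), (32,Y)
ranks: 11->1, 14->2.5, 14->2.5, 16->4, 18->5, 20->6, 21->7, 23->8.5, 23->8.5, 26->10, 28->11.5, 28->11.5, 29->13, 30->14, 32->15
Step 2: Rank sum for X: R1 = 2.5 + 5 + 6 + 7 + 8.5 + 11.5 + 13 + 14 = 67.5.
Step 3: U_X = R1 - n1(n1+1)/2 = 67.5 - 8*9/2 = 67.5 - 36 = 31.5.
       U_Y = n1*n2 - U_X = 56 - 31.5 = 24.5.
Step 4: Ties are present, so use the tie-corrected normal approximation (with continuity correction) for the p-value.
Step 5: p-value = 0.727753; compare to alpha = 0.1. fail to reject H0.

U_X = 31.5, p = 0.727753, fail to reject H0 at alpha = 0.1.


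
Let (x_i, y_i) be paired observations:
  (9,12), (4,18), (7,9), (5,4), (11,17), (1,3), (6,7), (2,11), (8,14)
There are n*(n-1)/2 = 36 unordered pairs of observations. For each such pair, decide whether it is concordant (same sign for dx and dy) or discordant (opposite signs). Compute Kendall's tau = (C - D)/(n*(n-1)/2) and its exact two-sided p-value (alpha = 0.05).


Step 1: Enumerate the 36 unordered pairs (i,j) with i<j and classify each by sign(x_j-x_i) * sign(y_j-y_i).
  (1,2):dx=-5,dy=+6->D; (1,3):dx=-2,dy=-3->C; (1,4):dx=-4,dy=-8->C; (1,5):dx=+2,dy=+5->C
  (1,6):dx=-8,dy=-9->C; (1,7):dx=-3,dy=-5->C; (1,8):dx=-7,dy=-1->C; (1,9):dx=-1,dy=+2->D
  (2,3):dx=+3,dy=-9->D; (2,4):dx=+1,dy=-14->D; (2,5):dx=+7,dy=-1->D; (2,6):dx=-3,dy=-15->C
  (2,7):dx=+2,dy=-11->D; (2,8):dx=-2,dy=-7->C; (2,9):dx=+4,dy=-4->D; (3,4):dx=-2,dy=-5->C
  (3,5):dx=+4,dy=+8->C; (3,6):dx=-6,dy=-6->C; (3,7):dx=-1,dy=-2->C; (3,8):dx=-5,dy=+2->D
  (3,9):dx=+1,dy=+5->C; (4,5):dx=+6,dy=+13->C; (4,6):dx=-4,dy=-1->C; (4,7):dx=+1,dy=+3->C
  (4,8):dx=-3,dy=+7->D; (4,9):dx=+3,dy=+10->C; (5,6):dx=-10,dy=-14->C; (5,7):dx=-5,dy=-10->C
  (5,8):dx=-9,dy=-6->C; (5,9):dx=-3,dy=-3->C; (6,7):dx=+5,dy=+4->C; (6,8):dx=+1,dy=+8->C
  (6,9):dx=+7,dy=+11->C; (7,8):dx=-4,dy=+4->D; (7,9):dx=+2,dy=+7->C; (8,9):dx=+6,dy=+3->C
Step 2: C = 26, D = 10, total pairs = 36.
Step 3: tau = (C - D)/(n(n-1)/2) = (26 - 10)/36 = 0.444444.
Step 4: Exact two-sided p-value (enumerate n! = 362880 permutations of y under H0): p = 0.119439.
Step 5: alpha = 0.05. fail to reject H0.

tau_b = 0.4444 (C=26, D=10), p = 0.119439, fail to reject H0.
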